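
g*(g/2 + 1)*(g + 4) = g^3/2 + 3*g^2 + 4*g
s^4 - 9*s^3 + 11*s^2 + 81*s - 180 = (s - 5)*(s - 4)*(s - 3)*(s + 3)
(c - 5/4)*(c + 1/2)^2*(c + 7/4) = c^4 + 3*c^3/2 - 23*c^2/16 - 33*c/16 - 35/64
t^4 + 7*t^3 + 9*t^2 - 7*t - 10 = (t - 1)*(t + 1)*(t + 2)*(t + 5)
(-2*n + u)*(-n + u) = 2*n^2 - 3*n*u + u^2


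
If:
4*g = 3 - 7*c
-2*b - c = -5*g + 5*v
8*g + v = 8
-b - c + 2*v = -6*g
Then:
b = 209/41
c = -93/451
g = 501/451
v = -400/451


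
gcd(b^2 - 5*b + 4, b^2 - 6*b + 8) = b - 4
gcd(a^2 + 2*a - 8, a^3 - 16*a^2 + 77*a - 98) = a - 2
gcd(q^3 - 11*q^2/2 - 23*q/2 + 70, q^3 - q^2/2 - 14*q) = q^2 - q/2 - 14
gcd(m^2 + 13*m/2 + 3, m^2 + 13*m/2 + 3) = m^2 + 13*m/2 + 3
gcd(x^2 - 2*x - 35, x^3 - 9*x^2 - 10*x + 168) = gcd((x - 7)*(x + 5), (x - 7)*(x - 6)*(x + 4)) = x - 7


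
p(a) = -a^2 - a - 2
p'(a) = -2*a - 1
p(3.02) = -14.14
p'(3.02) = -7.04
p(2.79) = -12.57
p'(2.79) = -6.58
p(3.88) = -20.93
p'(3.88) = -8.76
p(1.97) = -7.85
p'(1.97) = -4.94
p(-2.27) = -4.88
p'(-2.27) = 3.54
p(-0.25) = -1.81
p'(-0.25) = -0.50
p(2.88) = -13.17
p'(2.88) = -6.76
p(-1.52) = -2.79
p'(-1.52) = 2.04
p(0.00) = -2.00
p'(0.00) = -1.00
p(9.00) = -92.00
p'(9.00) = -19.00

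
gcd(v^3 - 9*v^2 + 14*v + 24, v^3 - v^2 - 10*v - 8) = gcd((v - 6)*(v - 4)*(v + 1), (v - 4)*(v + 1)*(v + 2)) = v^2 - 3*v - 4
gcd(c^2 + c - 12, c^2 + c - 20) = 1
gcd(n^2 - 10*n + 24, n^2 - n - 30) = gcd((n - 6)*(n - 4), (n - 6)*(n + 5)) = n - 6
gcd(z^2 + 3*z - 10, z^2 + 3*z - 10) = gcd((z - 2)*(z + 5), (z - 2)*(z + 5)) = z^2 + 3*z - 10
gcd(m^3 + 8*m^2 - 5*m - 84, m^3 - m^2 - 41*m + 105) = m^2 + 4*m - 21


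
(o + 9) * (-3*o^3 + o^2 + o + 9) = -3*o^4 - 26*o^3 + 10*o^2 + 18*o + 81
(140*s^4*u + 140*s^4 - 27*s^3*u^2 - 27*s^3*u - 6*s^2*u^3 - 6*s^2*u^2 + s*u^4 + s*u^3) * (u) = 140*s^4*u^2 + 140*s^4*u - 27*s^3*u^3 - 27*s^3*u^2 - 6*s^2*u^4 - 6*s^2*u^3 + s*u^5 + s*u^4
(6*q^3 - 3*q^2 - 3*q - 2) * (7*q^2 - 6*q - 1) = 42*q^5 - 57*q^4 - 9*q^3 + 7*q^2 + 15*q + 2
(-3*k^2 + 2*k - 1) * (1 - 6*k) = 18*k^3 - 15*k^2 + 8*k - 1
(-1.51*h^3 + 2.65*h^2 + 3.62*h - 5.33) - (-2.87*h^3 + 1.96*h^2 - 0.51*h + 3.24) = 1.36*h^3 + 0.69*h^2 + 4.13*h - 8.57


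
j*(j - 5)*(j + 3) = j^3 - 2*j^2 - 15*j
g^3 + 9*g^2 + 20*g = g*(g + 4)*(g + 5)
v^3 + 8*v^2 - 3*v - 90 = (v - 3)*(v + 5)*(v + 6)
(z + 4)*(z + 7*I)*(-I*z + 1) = -I*z^3 + 8*z^2 - 4*I*z^2 + 32*z + 7*I*z + 28*I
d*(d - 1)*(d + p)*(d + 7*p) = d^4 + 8*d^3*p - d^3 + 7*d^2*p^2 - 8*d^2*p - 7*d*p^2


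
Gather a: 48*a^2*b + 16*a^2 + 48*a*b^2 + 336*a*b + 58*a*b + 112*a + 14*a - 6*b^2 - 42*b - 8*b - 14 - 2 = a^2*(48*b + 16) + a*(48*b^2 + 394*b + 126) - 6*b^2 - 50*b - 16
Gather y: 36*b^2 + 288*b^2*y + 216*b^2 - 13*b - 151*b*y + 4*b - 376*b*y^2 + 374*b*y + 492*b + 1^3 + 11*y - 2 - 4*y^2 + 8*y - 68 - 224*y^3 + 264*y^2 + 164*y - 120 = 252*b^2 + 483*b - 224*y^3 + y^2*(260 - 376*b) + y*(288*b^2 + 223*b + 183) - 189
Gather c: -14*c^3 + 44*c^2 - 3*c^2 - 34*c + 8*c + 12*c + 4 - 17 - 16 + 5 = -14*c^3 + 41*c^2 - 14*c - 24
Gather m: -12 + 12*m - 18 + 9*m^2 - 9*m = 9*m^2 + 3*m - 30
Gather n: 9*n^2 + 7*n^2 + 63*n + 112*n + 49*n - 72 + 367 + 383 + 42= 16*n^2 + 224*n + 720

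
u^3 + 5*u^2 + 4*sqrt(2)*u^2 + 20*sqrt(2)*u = u*(u + 5)*(u + 4*sqrt(2))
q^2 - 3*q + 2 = (q - 2)*(q - 1)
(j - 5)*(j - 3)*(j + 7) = j^3 - j^2 - 41*j + 105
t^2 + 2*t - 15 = (t - 3)*(t + 5)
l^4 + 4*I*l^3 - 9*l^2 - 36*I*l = l*(l - 3)*(l + 3)*(l + 4*I)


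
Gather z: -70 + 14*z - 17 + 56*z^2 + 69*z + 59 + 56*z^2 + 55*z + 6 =112*z^2 + 138*z - 22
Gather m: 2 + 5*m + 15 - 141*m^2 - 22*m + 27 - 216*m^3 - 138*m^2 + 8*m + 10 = -216*m^3 - 279*m^2 - 9*m + 54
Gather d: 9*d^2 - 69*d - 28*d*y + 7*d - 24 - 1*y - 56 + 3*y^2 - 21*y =9*d^2 + d*(-28*y - 62) + 3*y^2 - 22*y - 80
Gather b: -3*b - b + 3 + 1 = 4 - 4*b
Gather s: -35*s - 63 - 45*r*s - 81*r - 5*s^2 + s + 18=-81*r - 5*s^2 + s*(-45*r - 34) - 45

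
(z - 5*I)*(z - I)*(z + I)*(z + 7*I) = z^4 + 2*I*z^3 + 36*z^2 + 2*I*z + 35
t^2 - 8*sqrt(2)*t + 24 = (t - 6*sqrt(2))*(t - 2*sqrt(2))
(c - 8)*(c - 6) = c^2 - 14*c + 48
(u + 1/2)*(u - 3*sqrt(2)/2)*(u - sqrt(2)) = u^3 - 5*sqrt(2)*u^2/2 + u^2/2 - 5*sqrt(2)*u/4 + 3*u + 3/2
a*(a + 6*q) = a^2 + 6*a*q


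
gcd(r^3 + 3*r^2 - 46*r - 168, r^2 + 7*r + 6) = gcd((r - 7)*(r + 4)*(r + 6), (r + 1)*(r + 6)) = r + 6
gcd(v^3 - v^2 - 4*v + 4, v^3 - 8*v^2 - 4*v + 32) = v^2 - 4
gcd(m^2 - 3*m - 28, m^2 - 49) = m - 7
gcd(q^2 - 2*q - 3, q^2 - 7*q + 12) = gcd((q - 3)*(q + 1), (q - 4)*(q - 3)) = q - 3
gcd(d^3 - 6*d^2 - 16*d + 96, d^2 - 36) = d - 6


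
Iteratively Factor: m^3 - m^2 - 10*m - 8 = (m + 1)*(m^2 - 2*m - 8) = (m + 1)*(m + 2)*(m - 4)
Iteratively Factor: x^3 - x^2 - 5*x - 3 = (x - 3)*(x^2 + 2*x + 1) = (x - 3)*(x + 1)*(x + 1)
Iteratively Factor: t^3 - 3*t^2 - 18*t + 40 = (t - 5)*(t^2 + 2*t - 8) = (t - 5)*(t + 4)*(t - 2)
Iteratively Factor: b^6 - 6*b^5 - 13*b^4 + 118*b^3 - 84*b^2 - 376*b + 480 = (b - 3)*(b^5 - 3*b^4 - 22*b^3 + 52*b^2 + 72*b - 160) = (b - 3)*(b - 2)*(b^4 - b^3 - 24*b^2 + 4*b + 80) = (b - 3)*(b - 2)^2*(b^3 + b^2 - 22*b - 40) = (b - 3)*(b - 2)^2*(b + 4)*(b^2 - 3*b - 10) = (b - 3)*(b - 2)^2*(b + 2)*(b + 4)*(b - 5)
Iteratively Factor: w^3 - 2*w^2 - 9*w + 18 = (w - 3)*(w^2 + w - 6) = (w - 3)*(w + 3)*(w - 2)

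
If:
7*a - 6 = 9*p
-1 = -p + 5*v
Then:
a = 45*v/7 + 15/7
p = 5*v + 1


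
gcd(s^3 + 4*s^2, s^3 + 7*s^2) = s^2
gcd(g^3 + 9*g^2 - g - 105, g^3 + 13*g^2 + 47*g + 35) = g^2 + 12*g + 35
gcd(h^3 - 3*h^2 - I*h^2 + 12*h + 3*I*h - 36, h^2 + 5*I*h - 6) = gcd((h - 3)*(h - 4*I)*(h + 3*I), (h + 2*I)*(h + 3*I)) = h + 3*I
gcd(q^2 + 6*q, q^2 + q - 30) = q + 6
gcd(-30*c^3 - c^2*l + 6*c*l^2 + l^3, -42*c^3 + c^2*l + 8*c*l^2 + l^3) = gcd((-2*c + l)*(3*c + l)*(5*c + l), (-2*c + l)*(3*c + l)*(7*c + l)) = 6*c^2 - c*l - l^2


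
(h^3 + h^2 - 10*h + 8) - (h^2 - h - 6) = h^3 - 9*h + 14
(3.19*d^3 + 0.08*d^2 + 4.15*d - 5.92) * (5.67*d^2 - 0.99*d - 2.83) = 18.0873*d^5 - 2.7045*d^4 + 14.4236*d^3 - 37.9013*d^2 - 5.8837*d + 16.7536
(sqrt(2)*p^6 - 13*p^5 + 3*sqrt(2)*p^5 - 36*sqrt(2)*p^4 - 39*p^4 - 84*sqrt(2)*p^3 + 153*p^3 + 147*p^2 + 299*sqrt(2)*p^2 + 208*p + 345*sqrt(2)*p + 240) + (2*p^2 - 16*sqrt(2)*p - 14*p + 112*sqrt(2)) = sqrt(2)*p^6 - 13*p^5 + 3*sqrt(2)*p^5 - 36*sqrt(2)*p^4 - 39*p^4 - 84*sqrt(2)*p^3 + 153*p^3 + 149*p^2 + 299*sqrt(2)*p^2 + 194*p + 329*sqrt(2)*p + 112*sqrt(2) + 240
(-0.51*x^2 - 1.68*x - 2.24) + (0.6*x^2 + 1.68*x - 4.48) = 0.09*x^2 - 6.72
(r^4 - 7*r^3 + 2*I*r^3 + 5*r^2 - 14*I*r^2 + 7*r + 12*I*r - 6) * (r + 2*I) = r^5 - 7*r^4 + 4*I*r^4 + r^3 - 28*I*r^3 + 35*r^2 + 22*I*r^2 - 30*r + 14*I*r - 12*I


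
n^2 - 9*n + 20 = (n - 5)*(n - 4)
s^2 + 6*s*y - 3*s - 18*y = (s - 3)*(s + 6*y)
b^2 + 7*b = b*(b + 7)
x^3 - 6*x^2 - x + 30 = (x - 5)*(x - 3)*(x + 2)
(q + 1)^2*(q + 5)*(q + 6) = q^4 + 13*q^3 + 53*q^2 + 71*q + 30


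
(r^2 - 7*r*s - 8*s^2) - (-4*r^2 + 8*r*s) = 5*r^2 - 15*r*s - 8*s^2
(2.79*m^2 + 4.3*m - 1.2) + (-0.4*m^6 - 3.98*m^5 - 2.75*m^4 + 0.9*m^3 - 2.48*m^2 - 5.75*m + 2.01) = -0.4*m^6 - 3.98*m^5 - 2.75*m^4 + 0.9*m^3 + 0.31*m^2 - 1.45*m + 0.81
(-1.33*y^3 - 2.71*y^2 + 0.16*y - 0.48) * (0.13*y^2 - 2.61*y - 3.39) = -0.1729*y^5 + 3.119*y^4 + 11.6026*y^3 + 8.7069*y^2 + 0.7104*y + 1.6272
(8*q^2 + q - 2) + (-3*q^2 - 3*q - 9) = 5*q^2 - 2*q - 11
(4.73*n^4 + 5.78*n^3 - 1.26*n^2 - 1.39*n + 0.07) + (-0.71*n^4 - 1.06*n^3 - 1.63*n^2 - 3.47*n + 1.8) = 4.02*n^4 + 4.72*n^3 - 2.89*n^2 - 4.86*n + 1.87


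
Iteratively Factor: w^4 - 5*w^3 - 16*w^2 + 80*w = (w - 5)*(w^3 - 16*w) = (w - 5)*(w + 4)*(w^2 - 4*w) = (w - 5)*(w - 4)*(w + 4)*(w)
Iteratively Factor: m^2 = (m)*(m)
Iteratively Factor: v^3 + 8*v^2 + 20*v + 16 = (v + 2)*(v^2 + 6*v + 8) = (v + 2)*(v + 4)*(v + 2)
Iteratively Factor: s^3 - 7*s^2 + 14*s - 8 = (s - 2)*(s^2 - 5*s + 4) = (s - 4)*(s - 2)*(s - 1)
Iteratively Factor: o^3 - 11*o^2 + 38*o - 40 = (o - 2)*(o^2 - 9*o + 20) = (o - 5)*(o - 2)*(o - 4)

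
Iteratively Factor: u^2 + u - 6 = (u + 3)*(u - 2)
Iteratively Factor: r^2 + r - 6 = (r - 2)*(r + 3)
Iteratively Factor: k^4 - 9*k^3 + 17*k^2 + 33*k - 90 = (k - 3)*(k^3 - 6*k^2 - k + 30) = (k - 3)^2*(k^2 - 3*k - 10) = (k - 5)*(k - 3)^2*(k + 2)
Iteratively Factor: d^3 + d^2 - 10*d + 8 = (d - 2)*(d^2 + 3*d - 4) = (d - 2)*(d + 4)*(d - 1)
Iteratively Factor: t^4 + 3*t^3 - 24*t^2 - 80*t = (t)*(t^3 + 3*t^2 - 24*t - 80) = t*(t + 4)*(t^2 - t - 20) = t*(t + 4)^2*(t - 5)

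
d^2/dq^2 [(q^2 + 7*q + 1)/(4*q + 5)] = -198/(64*q^3 + 240*q^2 + 300*q + 125)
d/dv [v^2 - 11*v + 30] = 2*v - 11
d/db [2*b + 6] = 2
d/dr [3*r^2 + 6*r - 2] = 6*r + 6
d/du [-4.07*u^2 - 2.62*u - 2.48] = -8.14*u - 2.62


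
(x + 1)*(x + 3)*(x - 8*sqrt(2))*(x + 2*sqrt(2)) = x^4 - 6*sqrt(2)*x^3 + 4*x^3 - 24*sqrt(2)*x^2 - 29*x^2 - 128*x - 18*sqrt(2)*x - 96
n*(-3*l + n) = -3*l*n + n^2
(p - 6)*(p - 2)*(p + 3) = p^3 - 5*p^2 - 12*p + 36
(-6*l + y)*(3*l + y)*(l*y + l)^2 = -18*l^4*y^2 - 36*l^4*y - 18*l^4 - 3*l^3*y^3 - 6*l^3*y^2 - 3*l^3*y + l^2*y^4 + 2*l^2*y^3 + l^2*y^2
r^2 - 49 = (r - 7)*(r + 7)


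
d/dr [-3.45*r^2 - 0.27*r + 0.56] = -6.9*r - 0.27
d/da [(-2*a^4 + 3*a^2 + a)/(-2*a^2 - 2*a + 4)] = (2*a^5 + 3*a^4 - 8*a^3 - a^2 + 6*a + 1)/(a^4 + 2*a^3 - 3*a^2 - 4*a + 4)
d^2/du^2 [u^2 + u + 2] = 2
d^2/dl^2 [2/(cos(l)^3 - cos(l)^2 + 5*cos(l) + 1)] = 2*((23*cos(l) - 8*cos(2*l) + 9*cos(3*l))*(cos(l)^3 - cos(l)^2 + 5*cos(l) + 1)/4 + 2*(3*cos(l)^2 - 2*cos(l) + 5)^2*sin(l)^2)/(cos(l)^3 - cos(l)^2 + 5*cos(l) + 1)^3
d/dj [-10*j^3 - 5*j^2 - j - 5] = -30*j^2 - 10*j - 1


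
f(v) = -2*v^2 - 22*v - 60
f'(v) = -4*v - 22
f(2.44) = -125.59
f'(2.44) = -31.76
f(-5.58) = 0.49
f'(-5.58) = 0.32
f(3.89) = -175.84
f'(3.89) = -37.56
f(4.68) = -206.76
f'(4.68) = -40.72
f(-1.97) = -24.42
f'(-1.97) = -14.12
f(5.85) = -257.14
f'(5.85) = -45.40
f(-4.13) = -3.25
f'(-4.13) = -5.48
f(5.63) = -247.25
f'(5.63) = -44.52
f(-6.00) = 0.00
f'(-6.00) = 2.00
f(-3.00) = -12.00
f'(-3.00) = -10.00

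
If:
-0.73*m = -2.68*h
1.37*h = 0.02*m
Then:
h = 0.00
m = 0.00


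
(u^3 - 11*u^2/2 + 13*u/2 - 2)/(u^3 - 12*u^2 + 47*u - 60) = (2*u^2 - 3*u + 1)/(2*(u^2 - 8*u + 15))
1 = 1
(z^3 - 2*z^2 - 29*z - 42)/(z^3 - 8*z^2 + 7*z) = (z^2 + 5*z + 6)/(z*(z - 1))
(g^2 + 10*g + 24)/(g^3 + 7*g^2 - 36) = (g + 4)/(g^2 + g - 6)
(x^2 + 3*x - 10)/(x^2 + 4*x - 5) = (x - 2)/(x - 1)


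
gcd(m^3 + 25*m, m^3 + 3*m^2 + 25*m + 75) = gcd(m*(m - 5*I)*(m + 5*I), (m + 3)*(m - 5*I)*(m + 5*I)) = m^2 + 25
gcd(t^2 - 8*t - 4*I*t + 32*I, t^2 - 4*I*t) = t - 4*I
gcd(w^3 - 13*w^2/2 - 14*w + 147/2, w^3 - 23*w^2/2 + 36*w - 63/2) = w^2 - 10*w + 21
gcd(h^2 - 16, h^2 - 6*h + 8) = h - 4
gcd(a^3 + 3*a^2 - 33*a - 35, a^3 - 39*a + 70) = a^2 + 2*a - 35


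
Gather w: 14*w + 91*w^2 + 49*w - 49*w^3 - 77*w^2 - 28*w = -49*w^3 + 14*w^2 + 35*w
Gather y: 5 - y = 5 - y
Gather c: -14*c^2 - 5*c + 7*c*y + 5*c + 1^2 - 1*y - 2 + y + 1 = -14*c^2 + 7*c*y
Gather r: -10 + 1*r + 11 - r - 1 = 0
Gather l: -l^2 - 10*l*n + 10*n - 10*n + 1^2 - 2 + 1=-l^2 - 10*l*n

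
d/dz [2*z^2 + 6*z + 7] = 4*z + 6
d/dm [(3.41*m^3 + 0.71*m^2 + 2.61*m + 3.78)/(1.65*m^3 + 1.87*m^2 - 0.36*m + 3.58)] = (3.5527136788005e-15*m^5 + 5.2052*m^4 - 11.0682*m^3 + 12.7761*m^2 - 9.0536*m + 10.7046)/(2.7225*m^6 + 6.171*m^5 + 2.3089*m^4 + 10.4676*m^3 + 13.5188*m^2 - 2.5776*m + 12.8164)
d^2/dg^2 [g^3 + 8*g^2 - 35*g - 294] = 6*g + 16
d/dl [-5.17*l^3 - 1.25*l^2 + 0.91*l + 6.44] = -15.51*l^2 - 2.5*l + 0.91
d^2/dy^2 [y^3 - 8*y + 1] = 6*y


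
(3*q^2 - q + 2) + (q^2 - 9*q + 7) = 4*q^2 - 10*q + 9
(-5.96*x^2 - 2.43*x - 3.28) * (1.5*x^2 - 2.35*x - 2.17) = -8.94*x^4 + 10.361*x^3 + 13.7237*x^2 + 12.9811*x + 7.1176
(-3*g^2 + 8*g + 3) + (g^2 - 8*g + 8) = 11 - 2*g^2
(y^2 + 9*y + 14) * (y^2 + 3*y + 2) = y^4 + 12*y^3 + 43*y^2 + 60*y + 28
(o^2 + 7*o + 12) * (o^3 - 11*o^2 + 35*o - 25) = o^5 - 4*o^4 - 30*o^3 + 88*o^2 + 245*o - 300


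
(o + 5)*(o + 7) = o^2 + 12*o + 35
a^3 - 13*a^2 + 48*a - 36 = (a - 6)^2*(a - 1)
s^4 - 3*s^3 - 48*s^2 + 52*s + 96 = (s - 8)*(s - 2)*(s + 1)*(s + 6)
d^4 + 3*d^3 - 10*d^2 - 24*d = d*(d - 3)*(d + 2)*(d + 4)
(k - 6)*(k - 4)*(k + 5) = k^3 - 5*k^2 - 26*k + 120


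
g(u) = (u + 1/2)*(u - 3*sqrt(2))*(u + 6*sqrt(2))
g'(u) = (u + 1/2)*(u - 3*sqrt(2)) + (u + 1/2)*(u + 6*sqrt(2)) + (u - 3*sqrt(2))*(u + 6*sqrt(2)) = 3*u^2 + u + 6*sqrt(2)*u - 36 + 3*sqrt(2)/2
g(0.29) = -27.40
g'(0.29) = -30.88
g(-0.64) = 5.36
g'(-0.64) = -38.72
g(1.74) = -57.32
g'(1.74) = -8.29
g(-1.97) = 59.50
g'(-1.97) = -40.92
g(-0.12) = -13.87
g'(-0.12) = -34.97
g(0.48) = -33.06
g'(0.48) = -28.63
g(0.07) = -20.35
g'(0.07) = -33.20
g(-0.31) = -7.07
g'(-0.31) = -36.53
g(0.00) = -18.00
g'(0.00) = -33.88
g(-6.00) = 140.01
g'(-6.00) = 17.21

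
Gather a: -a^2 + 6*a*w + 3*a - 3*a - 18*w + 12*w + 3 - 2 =-a^2 + 6*a*w - 6*w + 1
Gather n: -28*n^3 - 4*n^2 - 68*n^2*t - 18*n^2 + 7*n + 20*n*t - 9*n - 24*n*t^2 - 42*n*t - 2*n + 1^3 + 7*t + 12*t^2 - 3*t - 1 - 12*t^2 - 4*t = -28*n^3 + n^2*(-68*t - 22) + n*(-24*t^2 - 22*t - 4)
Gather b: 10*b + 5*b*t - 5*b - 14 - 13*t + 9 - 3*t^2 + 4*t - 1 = b*(5*t + 5) - 3*t^2 - 9*t - 6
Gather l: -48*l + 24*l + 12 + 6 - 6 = 12 - 24*l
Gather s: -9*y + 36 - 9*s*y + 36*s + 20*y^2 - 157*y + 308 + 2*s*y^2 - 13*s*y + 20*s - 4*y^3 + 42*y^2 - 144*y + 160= s*(2*y^2 - 22*y + 56) - 4*y^3 + 62*y^2 - 310*y + 504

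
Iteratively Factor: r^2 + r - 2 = (r + 2)*(r - 1)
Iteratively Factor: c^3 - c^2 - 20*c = (c - 5)*(c^2 + 4*c) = c*(c - 5)*(c + 4)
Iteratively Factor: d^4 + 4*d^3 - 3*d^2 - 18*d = (d)*(d^3 + 4*d^2 - 3*d - 18) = d*(d + 3)*(d^2 + d - 6) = d*(d + 3)^2*(d - 2)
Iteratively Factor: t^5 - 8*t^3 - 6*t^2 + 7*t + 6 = (t - 1)*(t^4 + t^3 - 7*t^2 - 13*t - 6) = (t - 1)*(t + 1)*(t^3 - 7*t - 6) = (t - 3)*(t - 1)*(t + 1)*(t^2 + 3*t + 2) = (t - 3)*(t - 1)*(t + 1)^2*(t + 2)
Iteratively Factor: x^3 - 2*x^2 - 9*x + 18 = (x + 3)*(x^2 - 5*x + 6) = (x - 2)*(x + 3)*(x - 3)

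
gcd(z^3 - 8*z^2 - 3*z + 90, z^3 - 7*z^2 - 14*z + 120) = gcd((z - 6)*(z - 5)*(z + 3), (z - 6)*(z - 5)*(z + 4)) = z^2 - 11*z + 30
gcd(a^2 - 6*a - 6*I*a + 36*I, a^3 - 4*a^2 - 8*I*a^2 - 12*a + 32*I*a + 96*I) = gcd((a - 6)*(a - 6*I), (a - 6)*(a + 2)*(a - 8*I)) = a - 6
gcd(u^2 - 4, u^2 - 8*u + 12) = u - 2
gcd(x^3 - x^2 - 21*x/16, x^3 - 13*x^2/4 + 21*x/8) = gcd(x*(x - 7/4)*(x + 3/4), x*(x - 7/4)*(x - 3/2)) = x^2 - 7*x/4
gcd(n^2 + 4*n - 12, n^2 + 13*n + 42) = n + 6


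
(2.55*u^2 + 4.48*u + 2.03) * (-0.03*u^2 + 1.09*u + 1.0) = -0.0765*u^4 + 2.6451*u^3 + 7.3723*u^2 + 6.6927*u + 2.03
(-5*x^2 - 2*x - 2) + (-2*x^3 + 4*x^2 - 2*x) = -2*x^3 - x^2 - 4*x - 2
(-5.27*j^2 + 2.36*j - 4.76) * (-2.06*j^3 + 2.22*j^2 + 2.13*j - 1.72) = 10.8562*j^5 - 16.561*j^4 + 3.8197*j^3 + 3.524*j^2 - 14.198*j + 8.1872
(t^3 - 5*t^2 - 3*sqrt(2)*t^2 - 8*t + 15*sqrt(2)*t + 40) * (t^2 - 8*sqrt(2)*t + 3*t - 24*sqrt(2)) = t^5 - 11*sqrt(2)*t^4 - 2*t^4 + 25*t^3 + 22*sqrt(2)*t^3 - 80*t^2 + 229*sqrt(2)*t^2 - 600*t - 128*sqrt(2)*t - 960*sqrt(2)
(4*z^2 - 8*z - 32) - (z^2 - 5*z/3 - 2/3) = 3*z^2 - 19*z/3 - 94/3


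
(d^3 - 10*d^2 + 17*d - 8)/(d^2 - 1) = (d^2 - 9*d + 8)/(d + 1)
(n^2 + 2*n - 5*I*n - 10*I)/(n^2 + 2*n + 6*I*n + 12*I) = (n - 5*I)/(n + 6*I)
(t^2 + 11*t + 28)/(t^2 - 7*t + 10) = (t^2 + 11*t + 28)/(t^2 - 7*t + 10)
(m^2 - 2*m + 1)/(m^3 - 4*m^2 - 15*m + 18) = (m - 1)/(m^2 - 3*m - 18)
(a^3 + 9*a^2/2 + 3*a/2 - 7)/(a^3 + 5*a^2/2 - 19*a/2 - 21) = (a - 1)/(a - 3)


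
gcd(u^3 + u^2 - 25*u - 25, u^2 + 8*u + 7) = u + 1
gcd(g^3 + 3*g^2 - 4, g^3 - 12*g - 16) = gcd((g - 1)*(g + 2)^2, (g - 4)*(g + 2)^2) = g^2 + 4*g + 4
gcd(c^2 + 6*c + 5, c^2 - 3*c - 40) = c + 5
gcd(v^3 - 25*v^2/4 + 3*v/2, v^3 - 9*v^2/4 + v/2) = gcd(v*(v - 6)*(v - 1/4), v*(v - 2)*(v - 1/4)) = v^2 - v/4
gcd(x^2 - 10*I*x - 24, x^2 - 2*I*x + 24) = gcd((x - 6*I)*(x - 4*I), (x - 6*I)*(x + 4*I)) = x - 6*I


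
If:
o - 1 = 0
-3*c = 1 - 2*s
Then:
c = 2*s/3 - 1/3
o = 1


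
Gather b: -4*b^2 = -4*b^2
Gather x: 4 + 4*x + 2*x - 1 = 6*x + 3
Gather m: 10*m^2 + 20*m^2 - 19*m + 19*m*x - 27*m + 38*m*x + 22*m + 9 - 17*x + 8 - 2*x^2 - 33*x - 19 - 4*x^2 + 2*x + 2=30*m^2 + m*(57*x - 24) - 6*x^2 - 48*x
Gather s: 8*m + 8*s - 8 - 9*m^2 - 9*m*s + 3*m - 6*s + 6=-9*m^2 + 11*m + s*(2 - 9*m) - 2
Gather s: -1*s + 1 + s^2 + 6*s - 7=s^2 + 5*s - 6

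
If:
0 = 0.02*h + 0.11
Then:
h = -5.50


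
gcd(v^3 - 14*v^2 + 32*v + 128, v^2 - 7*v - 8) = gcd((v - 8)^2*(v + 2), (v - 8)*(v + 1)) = v - 8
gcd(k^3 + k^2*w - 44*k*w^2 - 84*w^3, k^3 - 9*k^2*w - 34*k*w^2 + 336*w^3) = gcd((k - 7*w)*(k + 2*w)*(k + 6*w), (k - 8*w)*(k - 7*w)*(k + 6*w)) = -k^2 + k*w + 42*w^2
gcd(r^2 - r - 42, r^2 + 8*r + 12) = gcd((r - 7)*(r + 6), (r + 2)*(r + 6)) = r + 6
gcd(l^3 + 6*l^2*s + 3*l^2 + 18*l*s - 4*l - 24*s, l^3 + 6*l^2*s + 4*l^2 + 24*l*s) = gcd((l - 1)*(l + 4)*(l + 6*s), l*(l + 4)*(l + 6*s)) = l^2 + 6*l*s + 4*l + 24*s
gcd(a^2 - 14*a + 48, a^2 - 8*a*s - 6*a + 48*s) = a - 6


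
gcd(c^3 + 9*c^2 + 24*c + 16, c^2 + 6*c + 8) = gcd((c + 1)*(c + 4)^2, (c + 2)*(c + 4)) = c + 4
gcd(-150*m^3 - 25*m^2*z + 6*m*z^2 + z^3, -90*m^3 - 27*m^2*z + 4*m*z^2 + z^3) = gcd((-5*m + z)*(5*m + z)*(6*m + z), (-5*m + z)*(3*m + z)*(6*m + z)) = -30*m^2 + m*z + z^2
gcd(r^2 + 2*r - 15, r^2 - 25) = r + 5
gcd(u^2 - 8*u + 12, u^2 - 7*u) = 1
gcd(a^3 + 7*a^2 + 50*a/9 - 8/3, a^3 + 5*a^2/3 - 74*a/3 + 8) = a^2 + 17*a/3 - 2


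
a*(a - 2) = a^2 - 2*a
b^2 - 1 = (b - 1)*(b + 1)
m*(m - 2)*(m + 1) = m^3 - m^2 - 2*m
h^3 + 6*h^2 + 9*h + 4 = (h + 1)^2*(h + 4)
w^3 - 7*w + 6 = (w - 2)*(w - 1)*(w + 3)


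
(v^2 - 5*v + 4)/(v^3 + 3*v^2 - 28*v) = (v - 1)/(v*(v + 7))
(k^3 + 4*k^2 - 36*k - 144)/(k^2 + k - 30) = (k^2 - 2*k - 24)/(k - 5)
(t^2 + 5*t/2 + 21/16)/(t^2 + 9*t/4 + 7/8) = (4*t + 3)/(2*(2*t + 1))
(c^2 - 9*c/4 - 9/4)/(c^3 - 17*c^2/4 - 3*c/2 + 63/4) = (4*c + 3)/(4*c^2 - 5*c - 21)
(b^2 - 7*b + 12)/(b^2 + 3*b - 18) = (b - 4)/(b + 6)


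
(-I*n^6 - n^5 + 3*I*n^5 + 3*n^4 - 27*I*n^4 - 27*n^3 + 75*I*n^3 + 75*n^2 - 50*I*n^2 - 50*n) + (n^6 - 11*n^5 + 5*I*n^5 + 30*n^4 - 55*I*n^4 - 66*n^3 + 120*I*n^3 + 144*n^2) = n^6 - I*n^6 - 12*n^5 + 8*I*n^5 + 33*n^4 - 82*I*n^4 - 93*n^3 + 195*I*n^3 + 219*n^2 - 50*I*n^2 - 50*n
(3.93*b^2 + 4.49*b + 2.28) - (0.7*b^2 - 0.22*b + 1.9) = 3.23*b^2 + 4.71*b + 0.38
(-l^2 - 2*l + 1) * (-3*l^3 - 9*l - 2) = 3*l^5 + 6*l^4 + 6*l^3 + 20*l^2 - 5*l - 2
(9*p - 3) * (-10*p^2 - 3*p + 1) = -90*p^3 + 3*p^2 + 18*p - 3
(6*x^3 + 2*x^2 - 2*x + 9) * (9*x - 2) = 54*x^4 + 6*x^3 - 22*x^2 + 85*x - 18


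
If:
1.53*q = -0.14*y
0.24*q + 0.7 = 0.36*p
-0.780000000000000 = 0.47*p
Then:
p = -1.66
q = -5.41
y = 59.08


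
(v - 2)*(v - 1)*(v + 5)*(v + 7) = v^4 + 9*v^3 + v^2 - 81*v + 70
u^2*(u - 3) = u^3 - 3*u^2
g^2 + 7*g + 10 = (g + 2)*(g + 5)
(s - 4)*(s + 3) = s^2 - s - 12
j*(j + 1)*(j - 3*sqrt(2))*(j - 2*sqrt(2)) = j^4 - 5*sqrt(2)*j^3 + j^3 - 5*sqrt(2)*j^2 + 12*j^2 + 12*j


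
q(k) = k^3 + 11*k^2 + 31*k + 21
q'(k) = 3*k^2 + 22*k + 31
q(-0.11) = 17.72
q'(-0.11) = 28.62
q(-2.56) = -3.05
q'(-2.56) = -5.66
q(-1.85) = -5.03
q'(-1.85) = 0.57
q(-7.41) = -11.59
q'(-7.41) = 32.70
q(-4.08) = 9.71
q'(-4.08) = -8.82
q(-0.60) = 6.14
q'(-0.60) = 18.88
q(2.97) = 236.30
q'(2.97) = 122.80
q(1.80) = 118.27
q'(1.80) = 80.32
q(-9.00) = -96.00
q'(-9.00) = 76.00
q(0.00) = 21.00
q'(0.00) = 31.00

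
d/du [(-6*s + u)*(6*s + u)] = 2*u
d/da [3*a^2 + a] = 6*a + 1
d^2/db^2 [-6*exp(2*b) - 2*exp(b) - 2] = (-24*exp(b) - 2)*exp(b)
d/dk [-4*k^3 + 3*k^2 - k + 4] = -12*k^2 + 6*k - 1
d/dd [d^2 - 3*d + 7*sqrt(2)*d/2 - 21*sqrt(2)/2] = 2*d - 3 + 7*sqrt(2)/2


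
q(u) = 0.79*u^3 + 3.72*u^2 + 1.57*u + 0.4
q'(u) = 2.37*u^2 + 7.44*u + 1.57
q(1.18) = 8.73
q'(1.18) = 13.65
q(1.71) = 17.91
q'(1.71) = 21.22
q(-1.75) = 4.81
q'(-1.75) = -4.19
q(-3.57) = 6.26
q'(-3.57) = 5.21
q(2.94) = 57.25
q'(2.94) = 43.93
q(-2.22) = 6.60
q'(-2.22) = -3.27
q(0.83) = 4.72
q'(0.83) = 9.38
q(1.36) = 11.40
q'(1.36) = 16.07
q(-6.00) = -45.74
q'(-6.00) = 42.25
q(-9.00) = -288.32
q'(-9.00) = 126.58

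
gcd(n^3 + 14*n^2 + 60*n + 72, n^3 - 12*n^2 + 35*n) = 1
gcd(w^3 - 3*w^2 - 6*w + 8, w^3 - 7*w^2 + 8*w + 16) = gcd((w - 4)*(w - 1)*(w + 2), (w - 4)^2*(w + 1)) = w - 4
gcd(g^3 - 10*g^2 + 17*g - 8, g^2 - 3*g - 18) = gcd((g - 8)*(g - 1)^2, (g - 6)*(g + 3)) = 1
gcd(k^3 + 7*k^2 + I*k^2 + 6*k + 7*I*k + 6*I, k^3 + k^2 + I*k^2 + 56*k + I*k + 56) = k + 1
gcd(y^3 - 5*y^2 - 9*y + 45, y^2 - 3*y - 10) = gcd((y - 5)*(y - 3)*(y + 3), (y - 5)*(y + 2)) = y - 5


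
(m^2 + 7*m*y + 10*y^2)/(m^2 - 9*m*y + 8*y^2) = (m^2 + 7*m*y + 10*y^2)/(m^2 - 9*m*y + 8*y^2)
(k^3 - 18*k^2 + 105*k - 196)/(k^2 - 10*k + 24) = (k^2 - 14*k + 49)/(k - 6)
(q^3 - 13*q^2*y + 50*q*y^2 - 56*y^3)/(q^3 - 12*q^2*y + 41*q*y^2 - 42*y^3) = (-q + 4*y)/(-q + 3*y)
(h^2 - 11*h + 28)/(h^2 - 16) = (h - 7)/(h + 4)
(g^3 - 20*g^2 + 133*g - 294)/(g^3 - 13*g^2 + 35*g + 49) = (g - 6)/(g + 1)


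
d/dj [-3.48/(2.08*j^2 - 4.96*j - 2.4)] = (14.4768*j - 17.2608)/(-2.08*j^2 + 4.96*j + 2.4)^2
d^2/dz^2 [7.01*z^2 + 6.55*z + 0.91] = 14.0200000000000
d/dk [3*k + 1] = 3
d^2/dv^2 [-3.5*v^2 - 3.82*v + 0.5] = -7.00000000000000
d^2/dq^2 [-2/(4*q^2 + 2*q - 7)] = 16*(4*q^2 + 2*q - (4*q + 1)^2 - 7)/(4*q^2 + 2*q - 7)^3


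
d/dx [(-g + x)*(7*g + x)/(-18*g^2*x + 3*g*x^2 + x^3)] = (2*x*(3*g + x)*(-18*g^2 + 3*g*x + x^2) + 3*(g - x)*(7*g + x)*(-6*g^2 + 2*g*x + x^2))/(x^2*(-18*g^2 + 3*g*x + x^2)^2)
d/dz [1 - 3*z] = -3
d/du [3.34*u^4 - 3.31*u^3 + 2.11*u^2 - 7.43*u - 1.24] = 13.36*u^3 - 9.93*u^2 + 4.22*u - 7.43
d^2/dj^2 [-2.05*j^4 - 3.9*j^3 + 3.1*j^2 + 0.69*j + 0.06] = -24.6*j^2 - 23.4*j + 6.2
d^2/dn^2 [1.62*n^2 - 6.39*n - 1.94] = 3.24000000000000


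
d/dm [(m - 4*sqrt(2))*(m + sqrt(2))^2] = 3*m^2 - 4*sqrt(2)*m - 14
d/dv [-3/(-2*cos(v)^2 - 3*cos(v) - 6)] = 3*(4*cos(v) + 3)*sin(v)/(3*cos(v) + cos(2*v) + 7)^2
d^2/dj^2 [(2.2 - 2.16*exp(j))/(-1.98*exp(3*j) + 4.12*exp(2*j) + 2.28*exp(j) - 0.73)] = (33.872256*exp(6*j) - 130.485168*exp(5*j) + 273.08304*exp(4*j) - 190.388368*exp(3*j) + 5.59965600000001*exp(2*j) - 34.308256*exp(j) - 2.510616)*exp(j)/(7.762392*exp(9*j) - 48.456144*exp(8*j) + 74.0124*exp(7*j) + 50.247116*exp(6*j) - 120.956688*exp(5*j) - 46.85136*exp(4*j) + 32.457042*exp(3*j) + 4.797852*exp(2*j) - 3.645036*exp(j) + 0.389017)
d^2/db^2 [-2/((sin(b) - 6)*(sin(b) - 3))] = 2*(4*sin(b)^4 - 27*sin(b)^3 + 3*sin(b)^2 + 216*sin(b) - 126)/((sin(b) - 6)^3*(sin(b) - 3)^3)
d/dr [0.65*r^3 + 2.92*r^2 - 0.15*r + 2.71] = 1.95*r^2 + 5.84*r - 0.15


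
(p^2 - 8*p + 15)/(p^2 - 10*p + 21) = (p - 5)/(p - 7)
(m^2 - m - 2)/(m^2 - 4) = (m + 1)/(m + 2)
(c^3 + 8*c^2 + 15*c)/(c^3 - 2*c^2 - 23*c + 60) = c*(c + 3)/(c^2 - 7*c + 12)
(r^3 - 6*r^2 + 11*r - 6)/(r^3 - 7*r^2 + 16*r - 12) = (r - 1)/(r - 2)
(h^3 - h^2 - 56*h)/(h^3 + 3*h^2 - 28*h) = (h - 8)/(h - 4)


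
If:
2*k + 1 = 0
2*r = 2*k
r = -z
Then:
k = -1/2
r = -1/2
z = 1/2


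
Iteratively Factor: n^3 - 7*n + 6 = (n - 2)*(n^2 + 2*n - 3) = (n - 2)*(n - 1)*(n + 3)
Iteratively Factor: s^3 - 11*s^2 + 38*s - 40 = (s - 2)*(s^2 - 9*s + 20) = (s - 4)*(s - 2)*(s - 5)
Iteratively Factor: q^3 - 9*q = (q + 3)*(q^2 - 3*q) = (q - 3)*(q + 3)*(q)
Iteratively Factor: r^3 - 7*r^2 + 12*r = (r)*(r^2 - 7*r + 12) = r*(r - 4)*(r - 3)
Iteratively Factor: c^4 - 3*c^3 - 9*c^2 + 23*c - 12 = (c - 1)*(c^3 - 2*c^2 - 11*c + 12) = (c - 1)*(c + 3)*(c^2 - 5*c + 4) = (c - 1)^2*(c + 3)*(c - 4)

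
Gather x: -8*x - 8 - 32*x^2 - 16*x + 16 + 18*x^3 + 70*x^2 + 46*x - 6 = 18*x^3 + 38*x^2 + 22*x + 2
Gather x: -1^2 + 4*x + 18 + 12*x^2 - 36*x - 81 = 12*x^2 - 32*x - 64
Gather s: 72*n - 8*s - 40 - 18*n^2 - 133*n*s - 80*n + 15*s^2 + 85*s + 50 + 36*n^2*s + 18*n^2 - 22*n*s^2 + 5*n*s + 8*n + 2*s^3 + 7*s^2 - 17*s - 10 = 2*s^3 + s^2*(22 - 22*n) + s*(36*n^2 - 128*n + 60)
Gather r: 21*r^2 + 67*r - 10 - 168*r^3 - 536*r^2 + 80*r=-168*r^3 - 515*r^2 + 147*r - 10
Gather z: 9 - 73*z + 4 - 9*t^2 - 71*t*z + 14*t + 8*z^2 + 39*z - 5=-9*t^2 + 14*t + 8*z^2 + z*(-71*t - 34) + 8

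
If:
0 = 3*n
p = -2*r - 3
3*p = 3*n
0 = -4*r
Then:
No Solution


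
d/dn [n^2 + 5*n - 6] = 2*n + 5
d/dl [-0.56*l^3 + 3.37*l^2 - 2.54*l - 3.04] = -1.68*l^2 + 6.74*l - 2.54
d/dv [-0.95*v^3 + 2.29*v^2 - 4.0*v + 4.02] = -2.85*v^2 + 4.58*v - 4.0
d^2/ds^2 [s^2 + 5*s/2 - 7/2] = 2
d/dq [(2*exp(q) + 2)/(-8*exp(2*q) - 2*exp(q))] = (4*exp(2*q) + 8*exp(q) + 1)*exp(-q)/(16*exp(2*q) + 8*exp(q) + 1)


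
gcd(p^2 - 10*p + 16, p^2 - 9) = 1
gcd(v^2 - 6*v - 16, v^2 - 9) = 1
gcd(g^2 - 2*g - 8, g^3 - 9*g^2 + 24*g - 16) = g - 4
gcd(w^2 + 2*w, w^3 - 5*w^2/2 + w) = w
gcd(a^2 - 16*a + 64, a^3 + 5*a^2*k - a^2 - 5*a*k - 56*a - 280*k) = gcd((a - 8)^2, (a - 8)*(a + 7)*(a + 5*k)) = a - 8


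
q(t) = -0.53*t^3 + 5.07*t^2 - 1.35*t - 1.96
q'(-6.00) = -119.43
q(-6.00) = 303.14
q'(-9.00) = -221.40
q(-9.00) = 807.23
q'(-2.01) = -28.16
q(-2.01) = 25.54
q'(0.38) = 2.27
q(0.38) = -1.77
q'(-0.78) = -10.23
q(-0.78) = 2.43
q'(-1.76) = -24.12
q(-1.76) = 19.01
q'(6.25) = -0.08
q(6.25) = 58.25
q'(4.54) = 11.91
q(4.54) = 46.82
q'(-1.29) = -17.08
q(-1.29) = 9.36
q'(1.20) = 8.53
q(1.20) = 2.80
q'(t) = -1.59*t^2 + 10.14*t - 1.35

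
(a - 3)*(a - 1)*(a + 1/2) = a^3 - 7*a^2/2 + a + 3/2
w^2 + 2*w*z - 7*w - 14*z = (w - 7)*(w + 2*z)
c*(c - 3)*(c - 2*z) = c^3 - 2*c^2*z - 3*c^2 + 6*c*z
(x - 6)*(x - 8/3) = x^2 - 26*x/3 + 16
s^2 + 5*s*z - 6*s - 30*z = (s - 6)*(s + 5*z)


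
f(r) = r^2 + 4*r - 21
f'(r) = 2*r + 4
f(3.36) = 3.73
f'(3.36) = 10.72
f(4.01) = 11.12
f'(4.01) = 12.02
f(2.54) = -4.39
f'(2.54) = 9.08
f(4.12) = 12.45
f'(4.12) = 12.24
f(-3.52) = -22.69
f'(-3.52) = -3.04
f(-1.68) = -24.90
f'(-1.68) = 0.64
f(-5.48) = -12.89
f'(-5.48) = -6.96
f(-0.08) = -21.31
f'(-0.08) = 3.84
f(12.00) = 171.00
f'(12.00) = 28.00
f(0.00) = -21.00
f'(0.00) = 4.00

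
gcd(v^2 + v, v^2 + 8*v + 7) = v + 1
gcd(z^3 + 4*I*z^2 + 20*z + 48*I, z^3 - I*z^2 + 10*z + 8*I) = z^2 - 2*I*z + 8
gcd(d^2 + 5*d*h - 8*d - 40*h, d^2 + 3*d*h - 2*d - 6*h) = 1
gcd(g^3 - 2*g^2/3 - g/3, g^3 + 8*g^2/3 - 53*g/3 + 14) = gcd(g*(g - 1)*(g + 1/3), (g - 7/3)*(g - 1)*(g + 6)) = g - 1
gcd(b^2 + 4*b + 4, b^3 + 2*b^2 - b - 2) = b + 2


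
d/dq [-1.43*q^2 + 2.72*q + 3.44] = 2.72 - 2.86*q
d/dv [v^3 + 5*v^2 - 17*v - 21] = 3*v^2 + 10*v - 17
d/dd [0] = 0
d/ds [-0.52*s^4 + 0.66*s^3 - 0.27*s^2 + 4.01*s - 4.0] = -2.08*s^3 + 1.98*s^2 - 0.54*s + 4.01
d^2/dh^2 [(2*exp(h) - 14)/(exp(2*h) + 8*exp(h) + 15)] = 2*(exp(4*h) - 36*exp(3*h) - 258*exp(2*h) - 148*exp(h) + 1065)*exp(h)/(exp(6*h) + 24*exp(5*h) + 237*exp(4*h) + 1232*exp(3*h) + 3555*exp(2*h) + 5400*exp(h) + 3375)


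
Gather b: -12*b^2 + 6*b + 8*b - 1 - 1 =-12*b^2 + 14*b - 2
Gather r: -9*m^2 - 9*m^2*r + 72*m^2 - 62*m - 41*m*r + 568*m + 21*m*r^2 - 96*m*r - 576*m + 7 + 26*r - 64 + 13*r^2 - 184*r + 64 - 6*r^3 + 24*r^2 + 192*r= 63*m^2 - 70*m - 6*r^3 + r^2*(21*m + 37) + r*(-9*m^2 - 137*m + 34) + 7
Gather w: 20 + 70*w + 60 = 70*w + 80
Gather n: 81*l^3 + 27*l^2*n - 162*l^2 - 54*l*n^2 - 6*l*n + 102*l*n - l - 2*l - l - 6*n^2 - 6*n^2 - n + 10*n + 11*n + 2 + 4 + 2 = 81*l^3 - 162*l^2 - 4*l + n^2*(-54*l - 12) + n*(27*l^2 + 96*l + 20) + 8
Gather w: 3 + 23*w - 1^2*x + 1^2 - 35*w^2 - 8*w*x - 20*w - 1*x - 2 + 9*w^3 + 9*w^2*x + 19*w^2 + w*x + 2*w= 9*w^3 + w^2*(9*x - 16) + w*(5 - 7*x) - 2*x + 2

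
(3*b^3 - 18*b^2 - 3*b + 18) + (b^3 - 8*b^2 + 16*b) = 4*b^3 - 26*b^2 + 13*b + 18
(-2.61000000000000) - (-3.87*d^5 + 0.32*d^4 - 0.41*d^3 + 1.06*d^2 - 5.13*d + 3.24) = 3.87*d^5 - 0.32*d^4 + 0.41*d^3 - 1.06*d^2 + 5.13*d - 5.85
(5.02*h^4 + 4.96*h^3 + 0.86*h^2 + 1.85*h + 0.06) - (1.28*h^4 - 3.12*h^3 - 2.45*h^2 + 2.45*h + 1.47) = 3.74*h^4 + 8.08*h^3 + 3.31*h^2 - 0.6*h - 1.41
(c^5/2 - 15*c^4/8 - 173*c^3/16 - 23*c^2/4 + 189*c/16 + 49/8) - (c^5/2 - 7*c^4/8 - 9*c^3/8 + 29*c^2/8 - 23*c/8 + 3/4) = -c^4 - 155*c^3/16 - 75*c^2/8 + 235*c/16 + 43/8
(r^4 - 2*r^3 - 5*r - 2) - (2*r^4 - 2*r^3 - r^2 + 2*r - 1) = -r^4 + r^2 - 7*r - 1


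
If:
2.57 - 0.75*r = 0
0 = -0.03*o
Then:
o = 0.00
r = 3.43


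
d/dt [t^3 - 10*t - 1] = 3*t^2 - 10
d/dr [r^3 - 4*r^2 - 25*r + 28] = 3*r^2 - 8*r - 25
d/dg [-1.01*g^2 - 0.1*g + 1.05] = -2.02*g - 0.1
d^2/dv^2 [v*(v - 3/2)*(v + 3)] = 6*v + 3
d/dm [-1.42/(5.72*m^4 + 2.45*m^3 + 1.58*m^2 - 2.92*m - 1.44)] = (32.4896*m^3 + 10.437*m^2 + 4.4872*m - 4.1464)/(5.72*m^4 + 2.45*m^3 + 1.58*m^2 - 2.92*m - 1.44)^2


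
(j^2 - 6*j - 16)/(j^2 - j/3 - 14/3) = 3*(j - 8)/(3*j - 7)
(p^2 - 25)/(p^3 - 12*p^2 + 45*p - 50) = (p + 5)/(p^2 - 7*p + 10)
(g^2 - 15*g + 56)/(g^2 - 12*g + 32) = (g - 7)/(g - 4)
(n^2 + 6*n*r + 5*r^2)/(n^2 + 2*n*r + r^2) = (n + 5*r)/(n + r)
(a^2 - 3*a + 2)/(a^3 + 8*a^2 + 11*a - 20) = (a - 2)/(a^2 + 9*a + 20)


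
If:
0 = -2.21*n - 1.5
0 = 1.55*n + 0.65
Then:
No Solution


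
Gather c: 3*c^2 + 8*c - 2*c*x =3*c^2 + c*(8 - 2*x)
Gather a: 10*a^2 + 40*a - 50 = 10*a^2 + 40*a - 50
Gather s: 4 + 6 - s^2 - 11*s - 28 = -s^2 - 11*s - 18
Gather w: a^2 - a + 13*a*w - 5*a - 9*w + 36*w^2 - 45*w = a^2 - 6*a + 36*w^2 + w*(13*a - 54)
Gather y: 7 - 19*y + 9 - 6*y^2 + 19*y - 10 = 6 - 6*y^2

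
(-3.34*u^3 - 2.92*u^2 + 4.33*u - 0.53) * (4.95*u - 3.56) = -16.533*u^4 - 2.5636*u^3 + 31.8287*u^2 - 18.0383*u + 1.8868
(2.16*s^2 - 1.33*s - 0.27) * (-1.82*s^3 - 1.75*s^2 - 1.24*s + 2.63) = -3.9312*s^5 - 1.3594*s^4 + 0.1405*s^3 + 7.8025*s^2 - 3.1631*s - 0.7101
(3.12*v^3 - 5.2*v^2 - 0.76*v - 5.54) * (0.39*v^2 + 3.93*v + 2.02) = 1.2168*v^5 + 10.2336*v^4 - 14.43*v^3 - 15.6514*v^2 - 23.3074*v - 11.1908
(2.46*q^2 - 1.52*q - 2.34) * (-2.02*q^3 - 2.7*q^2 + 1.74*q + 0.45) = -4.9692*q^5 - 3.5716*q^4 + 13.1112*q^3 + 4.7802*q^2 - 4.7556*q - 1.053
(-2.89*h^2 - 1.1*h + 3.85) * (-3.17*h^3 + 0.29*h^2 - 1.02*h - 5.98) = 9.1613*h^5 + 2.6489*h^4 - 9.5757*h^3 + 19.5207*h^2 + 2.651*h - 23.023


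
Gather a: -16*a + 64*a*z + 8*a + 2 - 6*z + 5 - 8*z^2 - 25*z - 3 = a*(64*z - 8) - 8*z^2 - 31*z + 4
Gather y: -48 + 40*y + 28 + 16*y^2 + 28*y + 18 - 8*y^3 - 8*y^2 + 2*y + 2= -8*y^3 + 8*y^2 + 70*y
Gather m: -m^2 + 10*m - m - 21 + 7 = -m^2 + 9*m - 14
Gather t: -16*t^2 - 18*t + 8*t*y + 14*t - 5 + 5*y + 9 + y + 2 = -16*t^2 + t*(8*y - 4) + 6*y + 6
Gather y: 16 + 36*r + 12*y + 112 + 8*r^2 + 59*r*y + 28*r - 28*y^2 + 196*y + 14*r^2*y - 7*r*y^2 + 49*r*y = 8*r^2 + 64*r + y^2*(-7*r - 28) + y*(14*r^2 + 108*r + 208) + 128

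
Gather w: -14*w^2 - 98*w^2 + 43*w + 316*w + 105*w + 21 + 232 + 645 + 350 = -112*w^2 + 464*w + 1248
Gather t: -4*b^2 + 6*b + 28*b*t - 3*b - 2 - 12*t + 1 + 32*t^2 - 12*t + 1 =-4*b^2 + 3*b + 32*t^2 + t*(28*b - 24)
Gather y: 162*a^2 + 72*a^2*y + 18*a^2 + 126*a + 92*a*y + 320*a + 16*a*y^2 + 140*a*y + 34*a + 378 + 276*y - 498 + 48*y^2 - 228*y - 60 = 180*a^2 + 480*a + y^2*(16*a + 48) + y*(72*a^2 + 232*a + 48) - 180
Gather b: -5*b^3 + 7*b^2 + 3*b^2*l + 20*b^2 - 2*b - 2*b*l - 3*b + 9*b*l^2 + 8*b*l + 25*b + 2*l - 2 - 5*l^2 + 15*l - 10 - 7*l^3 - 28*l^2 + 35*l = -5*b^3 + b^2*(3*l + 27) + b*(9*l^2 + 6*l + 20) - 7*l^3 - 33*l^2 + 52*l - 12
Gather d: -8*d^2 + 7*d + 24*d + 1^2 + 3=-8*d^2 + 31*d + 4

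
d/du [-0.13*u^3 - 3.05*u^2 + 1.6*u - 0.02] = -0.39*u^2 - 6.1*u + 1.6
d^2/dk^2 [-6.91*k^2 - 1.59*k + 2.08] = -13.8200000000000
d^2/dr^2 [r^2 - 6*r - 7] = 2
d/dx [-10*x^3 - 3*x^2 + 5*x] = -30*x^2 - 6*x + 5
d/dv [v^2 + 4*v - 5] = 2*v + 4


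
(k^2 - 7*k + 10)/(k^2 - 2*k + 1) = (k^2 - 7*k + 10)/(k^2 - 2*k + 1)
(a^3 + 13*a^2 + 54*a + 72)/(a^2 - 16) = (a^2 + 9*a + 18)/(a - 4)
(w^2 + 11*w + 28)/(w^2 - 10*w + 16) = (w^2 + 11*w + 28)/(w^2 - 10*w + 16)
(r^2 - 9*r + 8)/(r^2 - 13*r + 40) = (r - 1)/(r - 5)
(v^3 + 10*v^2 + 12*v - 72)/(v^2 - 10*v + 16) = (v^2 + 12*v + 36)/(v - 8)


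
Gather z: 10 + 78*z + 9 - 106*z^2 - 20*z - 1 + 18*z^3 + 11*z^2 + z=18*z^3 - 95*z^2 + 59*z + 18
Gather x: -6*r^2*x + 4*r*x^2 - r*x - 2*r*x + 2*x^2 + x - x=x^2*(4*r + 2) + x*(-6*r^2 - 3*r)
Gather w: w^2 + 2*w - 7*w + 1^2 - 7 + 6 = w^2 - 5*w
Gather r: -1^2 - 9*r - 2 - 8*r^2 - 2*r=-8*r^2 - 11*r - 3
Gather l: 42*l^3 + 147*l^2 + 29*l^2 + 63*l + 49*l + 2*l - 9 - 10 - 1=42*l^3 + 176*l^2 + 114*l - 20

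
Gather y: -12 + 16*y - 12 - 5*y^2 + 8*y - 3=-5*y^2 + 24*y - 27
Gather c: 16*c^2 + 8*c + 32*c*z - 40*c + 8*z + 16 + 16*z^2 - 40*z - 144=16*c^2 + c*(32*z - 32) + 16*z^2 - 32*z - 128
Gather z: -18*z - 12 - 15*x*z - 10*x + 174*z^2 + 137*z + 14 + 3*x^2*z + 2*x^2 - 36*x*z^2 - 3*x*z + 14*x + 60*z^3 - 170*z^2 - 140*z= 2*x^2 + 4*x + 60*z^3 + z^2*(4 - 36*x) + z*(3*x^2 - 18*x - 21) + 2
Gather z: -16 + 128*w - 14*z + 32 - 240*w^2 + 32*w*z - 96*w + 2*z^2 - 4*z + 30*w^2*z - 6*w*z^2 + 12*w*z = -240*w^2 + 32*w + z^2*(2 - 6*w) + z*(30*w^2 + 44*w - 18) + 16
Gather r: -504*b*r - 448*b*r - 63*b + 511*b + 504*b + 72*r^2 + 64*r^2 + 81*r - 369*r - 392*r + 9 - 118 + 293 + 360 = 952*b + 136*r^2 + r*(-952*b - 680) + 544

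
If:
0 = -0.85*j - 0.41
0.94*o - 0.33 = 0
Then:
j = -0.48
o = 0.35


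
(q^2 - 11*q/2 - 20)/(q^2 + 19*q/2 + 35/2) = (q - 8)/(q + 7)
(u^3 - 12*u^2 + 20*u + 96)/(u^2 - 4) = (u^2 - 14*u + 48)/(u - 2)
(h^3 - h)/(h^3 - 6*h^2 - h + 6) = h/(h - 6)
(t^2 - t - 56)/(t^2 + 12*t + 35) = (t - 8)/(t + 5)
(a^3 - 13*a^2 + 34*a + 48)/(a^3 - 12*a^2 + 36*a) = (a^2 - 7*a - 8)/(a*(a - 6))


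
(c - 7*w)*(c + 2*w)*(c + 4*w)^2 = c^4 + 3*c^3*w - 38*c^2*w^2 - 192*c*w^3 - 224*w^4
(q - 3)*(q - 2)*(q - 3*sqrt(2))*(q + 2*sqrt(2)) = q^4 - 5*q^3 - sqrt(2)*q^3 - 6*q^2 + 5*sqrt(2)*q^2 - 6*sqrt(2)*q + 60*q - 72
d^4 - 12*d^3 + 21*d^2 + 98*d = d*(d - 7)^2*(d + 2)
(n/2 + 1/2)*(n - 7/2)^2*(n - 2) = n^4/2 - 4*n^3 + 69*n^2/8 + 7*n/8 - 49/4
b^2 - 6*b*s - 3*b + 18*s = (b - 3)*(b - 6*s)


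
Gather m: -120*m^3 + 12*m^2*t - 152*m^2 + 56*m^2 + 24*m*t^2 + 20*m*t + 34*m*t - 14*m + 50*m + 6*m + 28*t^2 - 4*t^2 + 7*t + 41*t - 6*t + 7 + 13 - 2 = -120*m^3 + m^2*(12*t - 96) + m*(24*t^2 + 54*t + 42) + 24*t^2 + 42*t + 18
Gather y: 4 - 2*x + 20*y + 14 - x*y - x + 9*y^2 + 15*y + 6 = -3*x + 9*y^2 + y*(35 - x) + 24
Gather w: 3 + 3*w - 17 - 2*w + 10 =w - 4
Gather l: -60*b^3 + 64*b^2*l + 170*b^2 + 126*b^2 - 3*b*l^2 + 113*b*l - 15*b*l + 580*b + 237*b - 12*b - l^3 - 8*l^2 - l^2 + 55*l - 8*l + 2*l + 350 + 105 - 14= -60*b^3 + 296*b^2 + 805*b - l^3 + l^2*(-3*b - 9) + l*(64*b^2 + 98*b + 49) + 441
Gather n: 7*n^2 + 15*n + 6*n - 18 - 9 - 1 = 7*n^2 + 21*n - 28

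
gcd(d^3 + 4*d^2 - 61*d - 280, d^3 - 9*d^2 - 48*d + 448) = d^2 - d - 56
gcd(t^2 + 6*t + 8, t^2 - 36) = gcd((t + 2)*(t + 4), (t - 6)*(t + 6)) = 1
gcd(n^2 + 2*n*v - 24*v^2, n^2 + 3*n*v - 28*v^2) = -n + 4*v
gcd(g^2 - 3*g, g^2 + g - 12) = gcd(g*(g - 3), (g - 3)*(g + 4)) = g - 3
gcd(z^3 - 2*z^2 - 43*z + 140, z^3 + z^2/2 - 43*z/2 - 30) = z - 5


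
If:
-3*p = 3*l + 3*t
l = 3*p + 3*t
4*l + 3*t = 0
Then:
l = 0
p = 0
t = 0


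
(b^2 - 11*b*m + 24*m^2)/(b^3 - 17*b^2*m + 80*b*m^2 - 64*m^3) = (b - 3*m)/(b^2 - 9*b*m + 8*m^2)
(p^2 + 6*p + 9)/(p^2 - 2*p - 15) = (p + 3)/(p - 5)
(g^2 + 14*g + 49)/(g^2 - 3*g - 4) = (g^2 + 14*g + 49)/(g^2 - 3*g - 4)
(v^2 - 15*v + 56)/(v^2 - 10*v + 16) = (v - 7)/(v - 2)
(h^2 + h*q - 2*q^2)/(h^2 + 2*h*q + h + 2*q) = (h - q)/(h + 1)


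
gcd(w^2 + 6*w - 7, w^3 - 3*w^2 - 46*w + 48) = w - 1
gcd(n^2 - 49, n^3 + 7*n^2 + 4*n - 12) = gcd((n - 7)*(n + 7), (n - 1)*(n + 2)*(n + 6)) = 1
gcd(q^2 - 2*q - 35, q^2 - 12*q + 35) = q - 7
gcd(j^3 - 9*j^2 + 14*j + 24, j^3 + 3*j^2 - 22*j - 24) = j^2 - 3*j - 4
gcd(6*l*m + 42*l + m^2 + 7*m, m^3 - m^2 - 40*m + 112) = m + 7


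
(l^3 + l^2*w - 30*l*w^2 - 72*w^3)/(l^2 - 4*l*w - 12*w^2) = (l^2 + 7*l*w + 12*w^2)/(l + 2*w)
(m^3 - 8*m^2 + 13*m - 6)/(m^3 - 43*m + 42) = (m - 1)/(m + 7)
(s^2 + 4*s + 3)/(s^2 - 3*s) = (s^2 + 4*s + 3)/(s*(s - 3))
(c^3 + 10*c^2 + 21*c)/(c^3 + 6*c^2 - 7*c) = (c + 3)/(c - 1)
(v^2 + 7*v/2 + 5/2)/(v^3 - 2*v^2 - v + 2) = (v + 5/2)/(v^2 - 3*v + 2)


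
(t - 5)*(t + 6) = t^2 + t - 30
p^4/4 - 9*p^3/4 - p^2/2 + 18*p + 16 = (p/2 + 1/2)*(p/2 + 1)*(p - 8)*(p - 4)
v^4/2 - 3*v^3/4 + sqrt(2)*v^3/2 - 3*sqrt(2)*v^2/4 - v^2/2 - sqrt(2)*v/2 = v*(v/2 + sqrt(2)/2)*(v - 2)*(v + 1/2)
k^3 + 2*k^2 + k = k*(k + 1)^2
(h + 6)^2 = h^2 + 12*h + 36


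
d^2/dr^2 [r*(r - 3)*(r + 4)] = 6*r + 2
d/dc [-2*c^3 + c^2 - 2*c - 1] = -6*c^2 + 2*c - 2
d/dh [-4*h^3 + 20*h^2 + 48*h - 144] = -12*h^2 + 40*h + 48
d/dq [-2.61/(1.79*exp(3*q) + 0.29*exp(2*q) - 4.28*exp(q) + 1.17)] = (14.0157*exp(2*q) + 1.5138*exp(q) - 11.1708)*exp(q)/(1.79*exp(3*q) + 0.29*exp(2*q) - 4.28*exp(q) + 1.17)^2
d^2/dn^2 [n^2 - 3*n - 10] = 2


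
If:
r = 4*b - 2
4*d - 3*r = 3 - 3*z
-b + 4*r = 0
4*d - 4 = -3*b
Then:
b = 8/15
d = 3/5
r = 2/15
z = 1/3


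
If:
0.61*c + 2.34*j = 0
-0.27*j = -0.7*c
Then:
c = 0.00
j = 0.00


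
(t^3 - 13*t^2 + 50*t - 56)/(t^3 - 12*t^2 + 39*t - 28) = (t - 2)/(t - 1)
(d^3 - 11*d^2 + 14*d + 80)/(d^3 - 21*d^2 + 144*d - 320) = (d + 2)/(d - 8)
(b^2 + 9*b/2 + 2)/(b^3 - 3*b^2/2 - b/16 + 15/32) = 16*(b + 4)/(16*b^2 - 32*b + 15)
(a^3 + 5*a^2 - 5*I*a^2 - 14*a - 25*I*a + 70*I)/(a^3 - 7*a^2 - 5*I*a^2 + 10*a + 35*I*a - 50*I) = (a + 7)/(a - 5)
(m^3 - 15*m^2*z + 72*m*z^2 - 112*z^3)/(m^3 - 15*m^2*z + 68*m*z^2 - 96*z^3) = (m^2 - 11*m*z + 28*z^2)/(m^2 - 11*m*z + 24*z^2)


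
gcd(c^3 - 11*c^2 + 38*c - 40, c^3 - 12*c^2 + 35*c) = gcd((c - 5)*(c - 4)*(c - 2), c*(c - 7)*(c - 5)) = c - 5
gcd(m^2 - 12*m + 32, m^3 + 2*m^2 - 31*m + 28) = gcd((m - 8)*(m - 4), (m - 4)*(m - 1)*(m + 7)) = m - 4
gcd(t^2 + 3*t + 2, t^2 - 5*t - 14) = t + 2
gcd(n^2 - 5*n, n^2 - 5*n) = n^2 - 5*n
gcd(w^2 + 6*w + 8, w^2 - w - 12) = 1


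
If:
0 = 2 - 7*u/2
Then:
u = 4/7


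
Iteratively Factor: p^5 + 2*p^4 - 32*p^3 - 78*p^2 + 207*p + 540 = (p + 4)*(p^4 - 2*p^3 - 24*p^2 + 18*p + 135) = (p + 3)*(p + 4)*(p^3 - 5*p^2 - 9*p + 45) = (p - 5)*(p + 3)*(p + 4)*(p^2 - 9) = (p - 5)*(p - 3)*(p + 3)*(p + 4)*(p + 3)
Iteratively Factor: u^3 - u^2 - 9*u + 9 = (u - 3)*(u^2 + 2*u - 3) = (u - 3)*(u + 3)*(u - 1)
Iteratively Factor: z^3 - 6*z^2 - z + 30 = (z - 3)*(z^2 - 3*z - 10) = (z - 5)*(z - 3)*(z + 2)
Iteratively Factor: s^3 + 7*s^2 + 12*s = (s + 4)*(s^2 + 3*s) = (s + 3)*(s + 4)*(s)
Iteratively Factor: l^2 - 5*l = (l)*(l - 5)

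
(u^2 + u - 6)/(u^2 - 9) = (u - 2)/(u - 3)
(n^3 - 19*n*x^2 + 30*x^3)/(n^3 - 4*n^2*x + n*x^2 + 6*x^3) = (n + 5*x)/(n + x)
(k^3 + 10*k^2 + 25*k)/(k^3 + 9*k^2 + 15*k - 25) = k/(k - 1)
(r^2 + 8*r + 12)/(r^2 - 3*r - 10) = (r + 6)/(r - 5)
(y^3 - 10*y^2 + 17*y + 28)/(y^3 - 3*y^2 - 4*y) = (y - 7)/y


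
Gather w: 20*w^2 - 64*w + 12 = 20*w^2 - 64*w + 12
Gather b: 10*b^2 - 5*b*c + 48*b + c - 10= 10*b^2 + b*(48 - 5*c) + c - 10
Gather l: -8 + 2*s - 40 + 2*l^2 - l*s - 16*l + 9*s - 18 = 2*l^2 + l*(-s - 16) + 11*s - 66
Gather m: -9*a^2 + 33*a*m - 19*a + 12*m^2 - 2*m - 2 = -9*a^2 - 19*a + 12*m^2 + m*(33*a - 2) - 2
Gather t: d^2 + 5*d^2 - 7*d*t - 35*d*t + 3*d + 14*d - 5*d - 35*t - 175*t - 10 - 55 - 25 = 6*d^2 + 12*d + t*(-42*d - 210) - 90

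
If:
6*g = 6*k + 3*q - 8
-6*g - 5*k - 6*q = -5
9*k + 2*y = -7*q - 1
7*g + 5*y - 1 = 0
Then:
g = 641/87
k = 595/29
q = -2056/87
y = -880/87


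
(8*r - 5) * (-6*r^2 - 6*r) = -48*r^3 - 18*r^2 + 30*r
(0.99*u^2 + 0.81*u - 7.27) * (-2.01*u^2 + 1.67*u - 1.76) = -1.9899*u^4 + 0.0252000000000001*u^3 + 14.223*u^2 - 13.5665*u + 12.7952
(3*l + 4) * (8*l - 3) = 24*l^2 + 23*l - 12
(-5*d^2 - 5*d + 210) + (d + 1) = -5*d^2 - 4*d + 211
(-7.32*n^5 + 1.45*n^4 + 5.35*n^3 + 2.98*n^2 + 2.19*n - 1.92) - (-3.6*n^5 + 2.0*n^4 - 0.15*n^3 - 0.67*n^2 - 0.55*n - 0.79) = -3.72*n^5 - 0.55*n^4 + 5.5*n^3 + 3.65*n^2 + 2.74*n - 1.13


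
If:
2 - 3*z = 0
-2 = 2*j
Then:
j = -1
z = 2/3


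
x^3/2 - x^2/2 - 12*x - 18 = (x/2 + 1)*(x - 6)*(x + 3)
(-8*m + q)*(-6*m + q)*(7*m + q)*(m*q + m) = 336*m^4*q + 336*m^4 - 50*m^3*q^2 - 50*m^3*q - 7*m^2*q^3 - 7*m^2*q^2 + m*q^4 + m*q^3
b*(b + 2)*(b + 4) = b^3 + 6*b^2 + 8*b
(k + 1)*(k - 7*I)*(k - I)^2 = k^4 + k^3 - 9*I*k^3 - 15*k^2 - 9*I*k^2 - 15*k + 7*I*k + 7*I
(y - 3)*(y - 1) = y^2 - 4*y + 3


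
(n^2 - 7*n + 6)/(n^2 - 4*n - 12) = (n - 1)/(n + 2)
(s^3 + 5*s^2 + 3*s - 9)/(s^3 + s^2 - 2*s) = (s^2 + 6*s + 9)/(s*(s + 2))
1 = 1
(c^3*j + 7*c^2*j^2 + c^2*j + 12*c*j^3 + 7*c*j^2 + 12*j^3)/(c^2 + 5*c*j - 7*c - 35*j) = j*(c^3 + 7*c^2*j + c^2 + 12*c*j^2 + 7*c*j + 12*j^2)/(c^2 + 5*c*j - 7*c - 35*j)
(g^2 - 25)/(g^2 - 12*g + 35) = (g + 5)/(g - 7)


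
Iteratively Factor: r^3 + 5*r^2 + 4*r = (r + 4)*(r^2 + r) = (r + 1)*(r + 4)*(r)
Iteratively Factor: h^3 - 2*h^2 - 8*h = (h + 2)*(h^2 - 4*h) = (h - 4)*(h + 2)*(h)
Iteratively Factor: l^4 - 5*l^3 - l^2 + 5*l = (l - 5)*(l^3 - l) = l*(l - 5)*(l^2 - 1) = l*(l - 5)*(l - 1)*(l + 1)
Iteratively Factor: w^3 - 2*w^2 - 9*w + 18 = (w + 3)*(w^2 - 5*w + 6) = (w - 2)*(w + 3)*(w - 3)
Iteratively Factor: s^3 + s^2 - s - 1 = (s - 1)*(s^2 + 2*s + 1) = (s - 1)*(s + 1)*(s + 1)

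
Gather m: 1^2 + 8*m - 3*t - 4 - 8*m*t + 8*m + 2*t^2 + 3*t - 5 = m*(16 - 8*t) + 2*t^2 - 8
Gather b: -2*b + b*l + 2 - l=b*(l - 2) - l + 2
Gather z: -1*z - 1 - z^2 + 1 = -z^2 - z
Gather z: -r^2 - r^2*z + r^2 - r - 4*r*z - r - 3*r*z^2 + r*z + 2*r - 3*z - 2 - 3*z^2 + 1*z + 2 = z^2*(-3*r - 3) + z*(-r^2 - 3*r - 2)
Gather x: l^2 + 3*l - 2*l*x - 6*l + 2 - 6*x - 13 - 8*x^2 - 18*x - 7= l^2 - 3*l - 8*x^2 + x*(-2*l - 24) - 18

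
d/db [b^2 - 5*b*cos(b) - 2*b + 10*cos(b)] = 5*b*sin(b) + 2*b - 10*sin(b) - 5*cos(b) - 2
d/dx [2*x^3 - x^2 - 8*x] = 6*x^2 - 2*x - 8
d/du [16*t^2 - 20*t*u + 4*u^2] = -20*t + 8*u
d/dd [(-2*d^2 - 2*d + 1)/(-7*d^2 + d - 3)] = (-16*d^2 + 26*d + 5)/(49*d^4 - 14*d^3 + 43*d^2 - 6*d + 9)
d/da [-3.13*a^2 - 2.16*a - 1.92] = -6.26*a - 2.16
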